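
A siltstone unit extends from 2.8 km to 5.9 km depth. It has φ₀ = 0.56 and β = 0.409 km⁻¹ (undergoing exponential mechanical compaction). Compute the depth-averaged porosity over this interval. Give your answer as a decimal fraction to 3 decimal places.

0.101

⟨φ⟩ = (1/(z₂−z₁)) ∫ φ₀ e^(−βz) dz = φ₀·(e^(−β·z₁) − e^(−β·z₂)) / (β·(z₂−z₁))
e^(−0.409×2.8) = 0.3182; e^(−0.409×5.9) = 0.0895
⟨φ⟩ = 0.56 × (0.3182 − 0.0895) / (0.409 × 3.1) = 0.56 × 0.1803 = 0.1010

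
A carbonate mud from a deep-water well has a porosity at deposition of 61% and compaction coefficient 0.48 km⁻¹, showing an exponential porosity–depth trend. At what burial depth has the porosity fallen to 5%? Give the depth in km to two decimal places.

5.21 km

Invert Athy's law: Z = ln(φ₀/φ) / β
Z = ln(0.61/0.05) / 0.48 = ln(12.2) / 0.48 = 2.5014 / 0.48 = 5.211 km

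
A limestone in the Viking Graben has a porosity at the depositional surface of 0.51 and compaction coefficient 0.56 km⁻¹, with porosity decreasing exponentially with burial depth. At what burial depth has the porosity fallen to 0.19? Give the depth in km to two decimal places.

Invert Athy's law: d = ln(n₀/n) / k
d = ln(0.51/0.19) / 0.56 = ln(2.684) / 0.56 = 0.9874 / 0.56 = 1.763 km

1.76 km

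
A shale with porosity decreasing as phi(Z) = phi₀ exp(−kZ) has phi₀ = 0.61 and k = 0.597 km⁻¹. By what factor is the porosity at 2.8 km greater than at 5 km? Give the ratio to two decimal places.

3.72

phi(Z₁)/phi(Z₂) = e^(−k·Z₁)/e^(−k·Z₂) = e^{k(Z₂−Z₁)}
= exp(0.597 × 2.2) = exp(1.313) = 3.7188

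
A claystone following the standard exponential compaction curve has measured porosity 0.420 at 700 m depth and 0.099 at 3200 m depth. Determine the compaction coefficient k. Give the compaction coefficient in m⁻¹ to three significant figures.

Working in km (1 km = 1000 m; k in km⁻¹ = k in m⁻¹ × 1000):
Athy: φ(d) = φ₀ e^(−kd) ⇒ φ₁/φ₂ = e^{k(d₂−d₁)} ⇒ k = ln(φ₁/φ₂)/(d₂−d₁)
k = ln(0.42/0.099) / (3.2 − 0.7) = ln(4.242) / 2.5 = 1.4451 / 2.5 = 0.5781 km⁻¹

0.000578 m⁻¹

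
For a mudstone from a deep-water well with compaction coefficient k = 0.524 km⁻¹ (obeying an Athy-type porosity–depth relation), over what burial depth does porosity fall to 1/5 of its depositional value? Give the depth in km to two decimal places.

phi/phi₀ = 1/5 ⇒ exp(−k·Z) = 1/5 ⇒ Z = ln(5) / k
Z = 1.6094 / 0.524 = 3.071 km

3.07 km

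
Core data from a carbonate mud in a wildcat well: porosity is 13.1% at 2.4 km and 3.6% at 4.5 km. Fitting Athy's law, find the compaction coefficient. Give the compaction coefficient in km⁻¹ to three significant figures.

0.615 km⁻¹

Athy: phi(z) = phi₀ e^(−βz) ⇒ phi₁/phi₂ = e^{β(z₂−z₁)} ⇒ β = ln(phi₁/phi₂)/(z₂−z₁)
β = ln(0.131/0.036) / (4.5 − 2.4) = ln(3.639) / 2.1 = 1.2917 / 2.1 = 0.6151 km⁻¹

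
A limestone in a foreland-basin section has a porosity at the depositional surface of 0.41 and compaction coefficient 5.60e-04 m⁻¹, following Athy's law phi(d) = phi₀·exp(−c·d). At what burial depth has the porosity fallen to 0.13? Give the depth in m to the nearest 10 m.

2050 m

Working in km (1 km = 1000 m; c in km⁻¹ = c in m⁻¹ × 1000):
Invert Athy's law: d = ln(phi₀/phi) / c
d = ln(0.41/0.13) / 0.56 = ln(3.154) / 0.56 = 1.1486 / 0.56 = 2.051 km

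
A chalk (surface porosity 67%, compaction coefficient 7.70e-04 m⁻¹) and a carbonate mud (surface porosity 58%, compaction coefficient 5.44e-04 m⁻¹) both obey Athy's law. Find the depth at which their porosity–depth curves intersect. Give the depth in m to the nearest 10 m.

Working in km (1 km = 1000 m; c in km⁻¹ = c in m⁻¹ × 1000):
Set n₀ₐ e^(−cₐZ) = n₀ᵦ e^(−cᵦZ) ⇒ ln(n₀ₐ/n₀ᵦ) = (cₐ − cᵦ)·Z
Z = ln(0.67/0.58) / (0.77 − 0.544) = 0.1442 / 0.226 = 0.638 km

640 m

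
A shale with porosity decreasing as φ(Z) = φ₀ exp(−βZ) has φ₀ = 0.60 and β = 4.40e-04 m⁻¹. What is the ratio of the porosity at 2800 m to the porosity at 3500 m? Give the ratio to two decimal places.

Working in km (1 km = 1000 m; β in km⁻¹ = β in m⁻¹ × 1000):
φ(Z₁)/φ(Z₂) = e^(−β·Z₁)/e^(−β·Z₂) = e^{β(Z₂−Z₁)}
= exp(0.44 × 0.7) = exp(0.308) = 1.3607

1.36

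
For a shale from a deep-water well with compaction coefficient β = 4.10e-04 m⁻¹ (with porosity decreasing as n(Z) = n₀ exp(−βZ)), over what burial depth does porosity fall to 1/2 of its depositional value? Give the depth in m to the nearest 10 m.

Working in km (1 km = 1000 m; β in km⁻¹ = β in m⁻¹ × 1000):
n/n₀ = 1/2 ⇒ exp(−β·Z) = 1/2 ⇒ Z = ln(2) / β
Z = 0.6931 / 0.41 = 1.691 km

1690 m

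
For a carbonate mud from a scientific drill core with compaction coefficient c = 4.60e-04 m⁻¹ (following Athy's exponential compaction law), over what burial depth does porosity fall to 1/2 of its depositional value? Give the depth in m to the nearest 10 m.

1510 m

Working in km (1 km = 1000 m; c in km⁻¹ = c in m⁻¹ × 1000):
φ/φ₀ = 1/2 ⇒ exp(−c·d) = 1/2 ⇒ d = ln(2) / c
d = 0.6931 / 0.46 = 1.507 km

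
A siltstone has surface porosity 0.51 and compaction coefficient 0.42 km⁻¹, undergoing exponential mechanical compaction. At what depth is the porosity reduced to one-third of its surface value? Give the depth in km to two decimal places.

2.62 km

phi/phi₀ = 1/3 ⇒ exp(−c·Z) = 1/3 ⇒ Z = ln(3) / c
Z = 1.0986 / 0.42 = 2.616 km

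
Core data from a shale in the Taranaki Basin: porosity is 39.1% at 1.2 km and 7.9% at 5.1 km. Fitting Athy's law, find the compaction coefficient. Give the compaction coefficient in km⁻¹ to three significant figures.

Athy: φ(d) = φ₀ e^(−kd) ⇒ φ₁/φ₂ = e^{k(d₂−d₁)} ⇒ k = ln(φ₁/φ₂)/(d₂−d₁)
k = ln(0.391/0.079) / (5.1 − 1.2) = ln(4.949) / 3.9 = 1.5993 / 3.9 = 0.4101 km⁻¹

0.410 km⁻¹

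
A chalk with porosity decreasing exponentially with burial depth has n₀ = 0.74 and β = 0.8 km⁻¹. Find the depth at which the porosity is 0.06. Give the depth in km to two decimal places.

Invert Athy's law: Z = ln(n₀/n) / β
Z = ln(0.74/0.06) / 0.8 = ln(12.33) / 0.8 = 2.5123 / 0.8 = 3.140 km

3.14 km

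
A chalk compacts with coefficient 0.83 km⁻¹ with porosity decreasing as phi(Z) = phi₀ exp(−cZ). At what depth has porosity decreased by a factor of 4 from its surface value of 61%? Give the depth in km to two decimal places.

phi/phi₀ = 1/4 ⇒ exp(−c·Z) = 1/4 ⇒ Z = ln(4) / c
Z = 1.3863 / 0.83 = 1.670 km

1.67 km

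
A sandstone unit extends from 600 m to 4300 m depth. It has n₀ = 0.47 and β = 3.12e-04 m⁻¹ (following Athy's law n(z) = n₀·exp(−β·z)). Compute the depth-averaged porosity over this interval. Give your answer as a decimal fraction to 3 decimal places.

Working in km (1 km = 1000 m; β in km⁻¹ = β in m⁻¹ × 1000):
⟨n⟩ = (1/(z₂−z₁)) ∫ n₀ e^(−βz) dz = n₀·(e^(−β·z₁) − e^(−β·z₂)) / (β·(z₂−z₁))
e^(−0.312×0.6) = 0.8293; e^(−0.312×4.3) = 0.2614
⟨n⟩ = 0.47 × (0.8293 − 0.2614) / (0.312 × 3.7) = 0.47 × 0.4919 = 0.2312

0.231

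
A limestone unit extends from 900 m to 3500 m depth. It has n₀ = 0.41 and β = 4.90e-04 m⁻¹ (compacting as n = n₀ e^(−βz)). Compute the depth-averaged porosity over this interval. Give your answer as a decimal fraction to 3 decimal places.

Working in km (1 km = 1000 m; β in km⁻¹ = β in m⁻¹ × 1000):
⟨n⟩ = (1/(z₂−z₁)) ∫ n₀ e^(−βz) dz = n₀·(e^(−β·z₁) − e^(−β·z₂)) / (β·(z₂−z₁))
e^(−0.49×0.9) = 0.6434; e^(−0.49×3.5) = 0.1800
⟨n⟩ = 0.41 × (0.6434 − 0.1800) / (0.49 × 2.6) = 0.41 × 0.3638 = 0.1491

0.149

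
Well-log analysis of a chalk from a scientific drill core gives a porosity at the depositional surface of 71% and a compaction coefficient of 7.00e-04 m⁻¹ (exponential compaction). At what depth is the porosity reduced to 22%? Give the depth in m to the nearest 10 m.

1670 m

Working in km (1 km = 1000 m; c in km⁻¹ = c in m⁻¹ × 1000):
Invert Athy's law: d = ln(φ₀/φ) / c
d = ln(0.71/0.22) / 0.7 = ln(3.227) / 0.7 = 1.1716 / 0.7 = 1.674 km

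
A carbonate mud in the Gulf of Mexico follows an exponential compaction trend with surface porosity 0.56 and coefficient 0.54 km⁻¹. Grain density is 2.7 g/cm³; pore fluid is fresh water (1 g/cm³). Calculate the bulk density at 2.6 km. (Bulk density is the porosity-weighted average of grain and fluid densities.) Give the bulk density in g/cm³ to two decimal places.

2.47 g/cm³

Porosity at depth: n = 0.56·exp(−0.54×2.6) = 0.56×0.2456 = 0.1375
Bulk density: ρ_b = (1−n)ρ_g + n·ρ_f = 0.8625×2.7 + 0.1375×1
       = 2.329 + 0.138 = 2.466 g/cm³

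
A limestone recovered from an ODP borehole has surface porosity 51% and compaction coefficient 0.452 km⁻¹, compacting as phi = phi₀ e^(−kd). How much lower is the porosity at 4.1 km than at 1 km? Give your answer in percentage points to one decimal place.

phi(1) = 0.51·e^(−0.452×1) = 0.3245
phi(4.1) = 0.51·e^(−0.452×4.1) = 0.0799
Δphi = 0.3245 − 0.0799 = 0.2446

24.5 percentage points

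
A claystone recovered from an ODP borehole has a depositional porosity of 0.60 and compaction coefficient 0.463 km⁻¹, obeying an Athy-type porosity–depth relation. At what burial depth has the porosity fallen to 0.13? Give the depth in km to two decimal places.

3.30 km

Invert Athy's law: z = ln(φ₀/φ) / c
z = ln(0.6/0.13) / 0.463 = ln(4.615) / 0.463 = 1.5294 / 0.463 = 3.303 km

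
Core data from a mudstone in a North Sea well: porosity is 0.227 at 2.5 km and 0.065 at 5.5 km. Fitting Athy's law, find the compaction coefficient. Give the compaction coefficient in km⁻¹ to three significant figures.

Athy: φ(Z) = φ₀ e^(−βZ) ⇒ φ₁/φ₂ = e^{β(Z₂−Z₁)} ⇒ β = ln(φ₁/φ₂)/(Z₂−Z₁)
β = ln(0.227/0.065) / (5.5 − 2.5) = ln(3.492) / 3 = 1.2506 / 3 = 0.4169 km⁻¹

0.417 km⁻¹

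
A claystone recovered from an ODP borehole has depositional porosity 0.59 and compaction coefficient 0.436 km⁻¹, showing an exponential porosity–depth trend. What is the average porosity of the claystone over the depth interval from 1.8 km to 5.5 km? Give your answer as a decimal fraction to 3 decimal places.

⟨n⟩ = (1/(d₂−d₁)) ∫ n₀ e^(−kd) dd = n₀·(e^(−k·d₁) − e^(−k·d₂)) / (k·(d₂−d₁))
e^(−0.436×1.8) = 0.4562; e^(−0.436×5.5) = 0.0909
⟨n⟩ = 0.59 × (0.4562 − 0.0909) / (0.436 × 3.7) = 0.59 × 0.2265 = 0.1336

0.134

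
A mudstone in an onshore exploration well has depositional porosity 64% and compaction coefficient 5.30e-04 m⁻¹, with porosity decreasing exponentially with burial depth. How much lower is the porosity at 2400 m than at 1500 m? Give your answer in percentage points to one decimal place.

11.0 percentage points

Working in km (1 km = 1000 m; β in km⁻¹ = β in m⁻¹ × 1000):
φ(1.5) = 0.64·e^(−0.53×1.5) = 0.2890
φ(2.4) = 0.64·e^(−0.53×2.4) = 0.1794
Δφ = 0.2890 − 0.1794 = 0.1096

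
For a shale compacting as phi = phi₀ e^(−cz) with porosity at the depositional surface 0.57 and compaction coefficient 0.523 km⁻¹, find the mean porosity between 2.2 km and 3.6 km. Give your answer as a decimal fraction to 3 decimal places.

⟨phi⟩ = (1/(z₂−z₁)) ∫ phi₀ e^(−cz) dz = phi₀·(e^(−c·z₁) − e^(−c·z₂)) / (c·(z₂−z₁))
e^(−0.523×2.2) = 0.3164; e^(−0.523×3.6) = 0.1522
⟨phi⟩ = 0.57 × (0.3164 − 0.1522) / (0.523 × 1.4) = 0.57 × 0.2244 = 0.1279

0.128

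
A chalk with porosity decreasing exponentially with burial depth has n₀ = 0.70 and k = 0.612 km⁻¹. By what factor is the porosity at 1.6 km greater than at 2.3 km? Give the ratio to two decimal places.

1.53

n(d₁)/n(d₂) = e^(−k·d₁)/e^(−k·d₂) = e^{k(d₂−d₁)}
= exp(0.612 × 0.7) = exp(0.4284) = 1.5348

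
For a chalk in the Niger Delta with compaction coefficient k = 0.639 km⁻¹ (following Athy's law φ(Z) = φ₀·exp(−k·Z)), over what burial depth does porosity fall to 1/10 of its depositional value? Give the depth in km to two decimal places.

3.60 km

φ/φ₀ = 1/10 ⇒ exp(−k·Z) = 1/10 ⇒ Z = ln(10) / k
Z = 2.3026 / 0.639 = 3.603 km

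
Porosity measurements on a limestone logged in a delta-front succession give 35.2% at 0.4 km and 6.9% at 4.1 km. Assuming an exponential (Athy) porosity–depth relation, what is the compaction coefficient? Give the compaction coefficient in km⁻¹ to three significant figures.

0.440 km⁻¹

Athy: phi(z) = phi₀ e^(−βz) ⇒ phi₁/phi₂ = e^{β(z₂−z₁)} ⇒ β = ln(phi₁/phi₂)/(z₂−z₁)
β = ln(0.352/0.069) / (4.1 − 0.4) = ln(5.101) / 3.7 = 1.6295 / 3.7 = 0.4404 km⁻¹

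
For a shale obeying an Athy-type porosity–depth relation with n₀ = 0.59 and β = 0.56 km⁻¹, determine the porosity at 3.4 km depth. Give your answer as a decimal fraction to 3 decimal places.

0.088

n = n₀·exp(−β·Z) = 0.59 × exp(−0.56 × 3.4) = 0.59 × exp(−1.904)
  = 0.59 × 0.1490 = 0.0879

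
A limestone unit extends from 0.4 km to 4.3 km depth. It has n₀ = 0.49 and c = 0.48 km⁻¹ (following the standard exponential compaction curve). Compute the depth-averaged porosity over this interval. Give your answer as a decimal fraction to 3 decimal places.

0.183

⟨n⟩ = (1/(d₂−d₁)) ∫ n₀ e^(−cd) dd = n₀·(e^(−c·d₁) − e^(−c·d₂)) / (c·(d₂−d₁))
e^(−0.48×0.4) = 0.8253; e^(−0.48×4.3) = 0.1269
⟨n⟩ = 0.49 × (0.8253 − 0.1269) / (0.48 × 3.9) = 0.49 × 0.3731 = 0.1828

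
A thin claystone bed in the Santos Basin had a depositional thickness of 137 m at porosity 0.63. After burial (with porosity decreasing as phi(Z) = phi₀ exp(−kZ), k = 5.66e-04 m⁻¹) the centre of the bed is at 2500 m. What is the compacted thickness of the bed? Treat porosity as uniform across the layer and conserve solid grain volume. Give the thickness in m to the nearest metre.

60 m

Working in km (1 km = 1000 m; k in km⁻¹ = k in m⁻¹ × 1000):
Porosity at 2.5 km: phi = 0.63·exp(−0.566×2.5) = 0.1530
Solid-volume conservation: h(1−phi) = h₀(1−phi₀) ⇒ h = h₀·(1−phi₀)/(1−phi)
h = 0.137 × (1 − 0.63)/(1 − 0.1530) = 0.137 × 0.4369 = 0.0598 km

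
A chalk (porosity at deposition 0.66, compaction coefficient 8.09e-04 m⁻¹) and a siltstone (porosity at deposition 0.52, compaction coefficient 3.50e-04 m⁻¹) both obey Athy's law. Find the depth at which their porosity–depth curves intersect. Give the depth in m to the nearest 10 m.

520 m

Working in km (1 km = 1000 m; β in km⁻¹ = β in m⁻¹ × 1000):
Set n₀ₐ e^(−βₐd) = n₀ᵦ e^(−βᵦd) ⇒ ln(n₀ₐ/n₀ᵦ) = (βₐ − βᵦ)·d
d = ln(0.66/0.52) / (0.809 − 0.35) = 0.2384 / 0.459 = 0.519 km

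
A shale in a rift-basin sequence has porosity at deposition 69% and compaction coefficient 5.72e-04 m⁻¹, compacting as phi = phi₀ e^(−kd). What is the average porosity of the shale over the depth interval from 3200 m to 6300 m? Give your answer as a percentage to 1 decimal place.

Working in km (1 km = 1000 m; k in km⁻¹ = k in m⁻¹ × 1000):
⟨phi⟩ = (1/(d₂−d₁)) ∫ phi₀ e^(−kd) dd = phi₀·(e^(−k·d₁) − e^(−k·d₂)) / (k·(d₂−d₁))
e^(−0.572×3.2) = 0.1603; e^(−0.572×6.3) = 0.0272
⟨phi⟩ = 0.69 × (0.1603 − 0.0272) / (0.572 × 3.1) = 0.69 × 0.0751 = 0.0518

5.2%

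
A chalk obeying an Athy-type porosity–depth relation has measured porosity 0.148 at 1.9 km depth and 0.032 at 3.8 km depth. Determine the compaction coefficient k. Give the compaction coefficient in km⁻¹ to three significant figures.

0.806 km⁻¹

Athy: φ(d) = φ₀ e^(−kd) ⇒ φ₁/φ₂ = e^{k(d₂−d₁)} ⇒ k = ln(φ₁/φ₂)/(d₂−d₁)
k = ln(0.148/0.032) / (3.8 − 1.9) = ln(4.625) / 1.9 = 1.5315 / 1.9 = 0.806 km⁻¹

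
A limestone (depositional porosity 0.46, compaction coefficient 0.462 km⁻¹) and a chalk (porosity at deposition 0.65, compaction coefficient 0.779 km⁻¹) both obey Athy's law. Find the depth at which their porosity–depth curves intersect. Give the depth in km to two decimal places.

1.09 km

Set n₀ₐ e^(−kₐd) = n₀ᵦ e^(−kᵦd) ⇒ ln(n₀ₐ/n₀ᵦ) = (kₐ − kᵦ)·d
d = ln(0.46/0.65) / (0.462 − 0.779) = -0.3457 / -0.317 = 1.091 km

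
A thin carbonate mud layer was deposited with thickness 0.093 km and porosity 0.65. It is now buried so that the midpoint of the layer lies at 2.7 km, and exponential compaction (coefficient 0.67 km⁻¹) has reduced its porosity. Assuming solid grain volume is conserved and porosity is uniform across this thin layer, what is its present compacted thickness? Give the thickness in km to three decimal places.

0.036 km

Porosity at 2.7 km: n = 0.65·exp(−0.67×2.7) = 0.1065
Solid-volume conservation: h(1−n) = h₀(1−n₀) ⇒ h = h₀·(1−n₀)/(1−n)
h = 0.093 × (1 − 0.65)/(1 − 0.1065) = 0.093 × 0.3917 = 0.0364 km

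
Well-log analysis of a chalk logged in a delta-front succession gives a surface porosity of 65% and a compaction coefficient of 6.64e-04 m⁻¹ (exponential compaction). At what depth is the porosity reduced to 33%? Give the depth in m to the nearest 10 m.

Working in km (1 km = 1000 m; β in km⁻¹ = β in m⁻¹ × 1000):
Invert Athy's law: Z = ln(n₀/n) / β
Z = ln(0.65/0.33) / 0.664 = ln(1.97) / 0.664 = 0.6779 / 0.664 = 1.021 km

1020 m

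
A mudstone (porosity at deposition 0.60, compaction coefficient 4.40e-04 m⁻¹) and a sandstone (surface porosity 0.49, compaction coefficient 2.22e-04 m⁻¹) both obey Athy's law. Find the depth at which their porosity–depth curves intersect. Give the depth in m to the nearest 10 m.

Working in km (1 km = 1000 m; k in km⁻¹ = k in m⁻¹ × 1000):
Set n₀ₐ e^(−kₐd) = n₀ᵦ e^(−kᵦd) ⇒ ln(n₀ₐ/n₀ᵦ) = (kₐ − kᵦ)·d
d = ln(0.6/0.49) / (0.44 − 0.222) = 0.2025 / 0.218 = 0.929 km

930 m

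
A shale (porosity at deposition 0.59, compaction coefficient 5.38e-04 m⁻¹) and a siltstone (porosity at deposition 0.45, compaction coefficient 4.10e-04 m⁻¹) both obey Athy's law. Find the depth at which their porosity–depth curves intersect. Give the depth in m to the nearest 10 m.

Working in km (1 km = 1000 m; β in km⁻¹ = β in m⁻¹ × 1000):
Set n₀ₐ e^(−βₐz) = n₀ᵦ e^(−βᵦz) ⇒ ln(n₀ₐ/n₀ᵦ) = (βₐ − βᵦ)·z
z = ln(0.59/0.45) / (0.538 − 0.41) = 0.2709 / 0.128 = 2.116 km

2120 m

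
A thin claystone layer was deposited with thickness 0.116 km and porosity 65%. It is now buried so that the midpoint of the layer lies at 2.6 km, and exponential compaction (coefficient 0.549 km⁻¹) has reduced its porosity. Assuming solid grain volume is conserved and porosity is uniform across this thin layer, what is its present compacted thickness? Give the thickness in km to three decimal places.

0.048 km

Porosity at 2.6 km: n = 0.65·exp(−0.549×2.6) = 0.1560
Solid-volume conservation: h(1−n) = h₀(1−n₀) ⇒ h = h₀·(1−n₀)/(1−n)
h = 0.116 × (1 − 0.65)/(1 − 0.1560) = 0.116 × 0.4147 = 0.0481 km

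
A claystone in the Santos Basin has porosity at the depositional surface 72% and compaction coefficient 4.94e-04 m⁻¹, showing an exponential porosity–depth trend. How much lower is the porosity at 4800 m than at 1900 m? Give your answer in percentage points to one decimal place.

21.4 percentage points

Working in km (1 km = 1000 m; β in km⁻¹ = β in m⁻¹ × 1000):
φ(1.9) = 0.72·e^(−0.494×1.9) = 0.2816
φ(4.8) = 0.72·e^(−0.494×4.8) = 0.0672
Δφ = 0.2816 − 0.0672 = 0.2144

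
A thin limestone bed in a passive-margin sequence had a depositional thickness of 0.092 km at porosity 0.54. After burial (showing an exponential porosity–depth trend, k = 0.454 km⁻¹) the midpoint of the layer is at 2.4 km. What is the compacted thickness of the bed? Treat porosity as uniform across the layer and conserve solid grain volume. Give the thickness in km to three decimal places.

Porosity at 2.4 km: phi = 0.54·exp(−0.454×2.4) = 0.1816
Solid-volume conservation: h(1−phi) = h₀(1−phi₀) ⇒ h = h₀·(1−phi₀)/(1−phi)
h = 0.092 × (1 − 0.54)/(1 − 0.1816) = 0.092 × 0.5621 = 0.0517 km

0.052 km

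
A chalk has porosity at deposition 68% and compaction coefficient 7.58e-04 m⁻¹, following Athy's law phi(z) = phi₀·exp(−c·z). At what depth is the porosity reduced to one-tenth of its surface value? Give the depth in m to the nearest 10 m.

3040 m

Working in km (1 km = 1000 m; c in km⁻¹ = c in m⁻¹ × 1000):
phi/phi₀ = 1/10 ⇒ exp(−c·z) = 1/10 ⇒ z = ln(10) / c
z = 2.3026 / 0.758 = 3.038 km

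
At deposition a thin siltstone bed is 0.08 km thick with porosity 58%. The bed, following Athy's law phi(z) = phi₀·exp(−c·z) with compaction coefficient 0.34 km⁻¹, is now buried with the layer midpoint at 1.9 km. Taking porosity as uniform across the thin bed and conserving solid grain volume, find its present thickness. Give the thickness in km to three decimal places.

0.048 km

Porosity at 1.9 km: phi = 0.58·exp(−0.34×1.9) = 0.3040
Solid-volume conservation: h(1−phi) = h₀(1−phi₀) ⇒ h = h₀·(1−phi₀)/(1−phi)
h = 0.08 × (1 − 0.58)/(1 − 0.3040) = 0.08 × 0.6034 = 0.0483 km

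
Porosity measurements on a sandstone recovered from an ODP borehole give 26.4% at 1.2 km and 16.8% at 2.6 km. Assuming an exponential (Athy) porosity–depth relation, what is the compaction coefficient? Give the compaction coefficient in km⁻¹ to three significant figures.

Athy: φ(Z) = φ₀ e^(−cZ) ⇒ φ₁/φ₂ = e^{c(Z₂−Z₁)} ⇒ c = ln(φ₁/φ₂)/(Z₂−Z₁)
c = ln(0.264/0.168) / (2.6 − 1.2) = ln(1.571) / 1.4 = 0.4520 / 1.4 = 0.3228 km⁻¹

0.323 km⁻¹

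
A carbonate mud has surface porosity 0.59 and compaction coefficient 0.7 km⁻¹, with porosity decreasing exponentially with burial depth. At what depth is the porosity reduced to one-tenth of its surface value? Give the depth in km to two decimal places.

phi/phi₀ = 1/10 ⇒ exp(−k·Z) = 1/10 ⇒ Z = ln(10) / k
Z = 2.3026 / 0.7 = 3.289 km

3.29 km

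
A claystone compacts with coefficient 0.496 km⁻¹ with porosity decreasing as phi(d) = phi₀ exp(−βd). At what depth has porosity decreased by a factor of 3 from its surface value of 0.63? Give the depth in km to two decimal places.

2.21 km

phi/phi₀ = 1/3 ⇒ exp(−β·d) = 1/3 ⇒ d = ln(3) / β
d = 1.0986 / 0.496 = 2.215 km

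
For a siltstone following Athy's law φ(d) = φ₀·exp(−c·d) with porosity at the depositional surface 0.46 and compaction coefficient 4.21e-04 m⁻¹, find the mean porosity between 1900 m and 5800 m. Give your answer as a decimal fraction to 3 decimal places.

0.102

Working in km (1 km = 1000 m; c in km⁻¹ = c in m⁻¹ × 1000):
⟨φ⟩ = (1/(d₂−d₁)) ∫ φ₀ e^(−cd) dd = φ₀·(e^(−c·d₁) − e^(−c·d₂)) / (c·(d₂−d₁))
e^(−0.421×1.9) = 0.4494; e^(−0.421×5.8) = 0.0870
⟨φ⟩ = 0.46 × (0.4494 − 0.0870) / (0.421 × 3.9) = 0.46 × 0.2207 = 0.1015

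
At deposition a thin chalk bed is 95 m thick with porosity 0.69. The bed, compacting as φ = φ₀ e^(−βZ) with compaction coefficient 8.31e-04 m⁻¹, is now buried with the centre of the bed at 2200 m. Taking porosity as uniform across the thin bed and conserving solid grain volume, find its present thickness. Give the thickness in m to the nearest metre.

33 m

Working in km (1 km = 1000 m; β in km⁻¹ = β in m⁻¹ × 1000):
Porosity at 2.2 km: φ = 0.69·exp(−0.831×2.2) = 0.1109
Solid-volume conservation: h(1−φ) = h₀(1−φ₀) ⇒ h = h₀·(1−φ₀)/(1−φ)
h = 0.095 × (1 − 0.69)/(1 − 0.1109) = 0.095 × 0.3487 = 0.0331 km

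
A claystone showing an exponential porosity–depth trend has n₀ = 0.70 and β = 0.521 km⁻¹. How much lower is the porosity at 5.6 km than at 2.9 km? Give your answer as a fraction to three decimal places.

n(2.9) = 0.7·e^(−0.521×2.9) = 0.1545
n(5.6) = 0.7·e^(−0.521×5.6) = 0.0378
Δn = 0.1545 − 0.0378 = 0.1167

0.117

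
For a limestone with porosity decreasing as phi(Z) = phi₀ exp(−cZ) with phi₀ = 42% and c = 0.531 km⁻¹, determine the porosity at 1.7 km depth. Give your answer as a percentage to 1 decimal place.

17.0%

phi = phi₀·exp(−c·Z) = 0.42 × exp(−0.531 × 1.7) = 0.42 × exp(−0.9027)
  = 0.42 × 0.4055 = 0.1703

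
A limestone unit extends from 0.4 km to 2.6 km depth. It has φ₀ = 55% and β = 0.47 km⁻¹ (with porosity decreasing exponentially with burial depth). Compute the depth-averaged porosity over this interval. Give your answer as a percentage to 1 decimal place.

28.4%

⟨φ⟩ = (1/(Z₂−Z₁)) ∫ φ₀ e^(−βZ) dZ = φ₀·(e^(−β·Z₁) − e^(−β·Z₂)) / (β·(Z₂−Z₁))
e^(−0.47×0.4) = 0.8286; e^(−0.47×2.6) = 0.2946
⟨φ⟩ = 0.55 × (0.8286 − 0.2946) / (0.47 × 2.2) = 0.55 × 0.5164 = 0.2840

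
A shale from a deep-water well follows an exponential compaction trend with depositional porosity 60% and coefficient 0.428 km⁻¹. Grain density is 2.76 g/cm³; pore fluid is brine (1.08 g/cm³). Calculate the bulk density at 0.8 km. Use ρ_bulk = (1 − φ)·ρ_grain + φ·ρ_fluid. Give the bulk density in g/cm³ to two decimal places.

Porosity at depth: φ = 0.6·exp(−0.428×0.8) = 0.6×0.7101 = 0.4260
Bulk density: ρ_b = (1−φ)ρ_g + φ·ρ_f = 0.5740×2.76 + 0.4260×1.08
       = 1.584 + 0.460 = 2.044 g/cm³

2.04 g/cm³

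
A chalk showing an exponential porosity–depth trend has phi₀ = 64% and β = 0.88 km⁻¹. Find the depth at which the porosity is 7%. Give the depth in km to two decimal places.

Invert Athy's law: z = ln(phi₀/phi) / β
z = ln(0.64/0.07) / 0.88 = ln(9.143) / 0.88 = 2.2130 / 0.88 = 2.515 km

2.51 km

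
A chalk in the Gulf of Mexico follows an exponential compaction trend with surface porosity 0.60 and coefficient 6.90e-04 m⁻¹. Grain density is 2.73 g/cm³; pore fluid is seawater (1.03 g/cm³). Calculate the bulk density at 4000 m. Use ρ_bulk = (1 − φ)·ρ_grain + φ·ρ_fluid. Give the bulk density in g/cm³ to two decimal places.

2.67 g/cm³

Working in km (1 km = 1000 m; k in km⁻¹ = k in m⁻¹ × 1000):
Porosity at depth: phi = 0.6·exp(−0.69×4) = 0.6×0.0633 = 0.0380
Bulk density: ρ_b = (1−phi)ρ_g + phi·ρ_f = 0.9620×2.73 + 0.0380×1.03
       = 2.626 + 0.039 = 2.665 g/cm³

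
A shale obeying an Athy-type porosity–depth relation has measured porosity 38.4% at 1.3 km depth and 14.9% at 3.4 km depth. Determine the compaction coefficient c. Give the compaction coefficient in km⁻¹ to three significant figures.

0.451 km⁻¹

Athy: n(d) = n₀ e^(−cd) ⇒ n₁/n₂ = e^{c(d₂−d₁)} ⇒ c = ln(n₁/n₂)/(d₂−d₁)
c = ln(0.384/0.149) / (3.4 − 1.3) = ln(2.577) / 2.1 = 0.9467 / 2.1 = 0.4508 km⁻¹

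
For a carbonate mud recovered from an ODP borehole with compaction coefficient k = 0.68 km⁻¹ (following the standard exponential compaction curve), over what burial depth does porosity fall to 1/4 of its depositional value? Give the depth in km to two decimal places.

2.04 km

phi/phi₀ = 1/4 ⇒ exp(−k·z) = 1/4 ⇒ z = ln(4) / k
z = 1.3863 / 0.68 = 2.039 km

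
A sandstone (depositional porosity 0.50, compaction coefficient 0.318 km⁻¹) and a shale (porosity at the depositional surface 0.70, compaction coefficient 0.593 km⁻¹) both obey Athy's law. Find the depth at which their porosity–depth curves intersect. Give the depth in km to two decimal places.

Set n₀ₐ e^(−kₐd) = n₀ᵦ e^(−kᵦd) ⇒ ln(n₀ₐ/n₀ᵦ) = (kₐ − kᵦ)·d
d = ln(0.5/0.7) / (0.318 − 0.593) = -0.3365 / -0.275 = 1.224 km

1.22 km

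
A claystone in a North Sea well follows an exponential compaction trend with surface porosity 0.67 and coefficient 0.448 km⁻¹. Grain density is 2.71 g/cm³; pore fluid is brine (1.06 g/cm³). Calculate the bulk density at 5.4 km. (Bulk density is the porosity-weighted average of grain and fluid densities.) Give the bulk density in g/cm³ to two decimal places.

Porosity at depth: phi = 0.67·exp(−0.448×5.4) = 0.67×0.0890 = 0.0596
Bulk density: ρ_b = (1−phi)ρ_g + phi·ρ_f = 0.9404×2.71 + 0.0596×1.06
       = 2.548 + 0.063 = 2.612 g/cm³

2.61 g/cm³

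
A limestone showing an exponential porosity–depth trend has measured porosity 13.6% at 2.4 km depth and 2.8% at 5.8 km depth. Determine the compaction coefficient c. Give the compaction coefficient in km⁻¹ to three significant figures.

0.465 km⁻¹

Athy: n(d) = n₀ e^(−cd) ⇒ n₁/n₂ = e^{c(d₂−d₁)} ⇒ c = ln(n₁/n₂)/(d₂−d₁)
c = ln(0.136/0.028) / (5.8 − 2.4) = ln(4.857) / 3.4 = 1.5805 / 3.4 = 0.4648 km⁻¹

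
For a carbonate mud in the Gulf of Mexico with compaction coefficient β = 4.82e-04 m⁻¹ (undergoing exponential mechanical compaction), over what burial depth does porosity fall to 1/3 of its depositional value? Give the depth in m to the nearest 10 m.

Working in km (1 km = 1000 m; β in km⁻¹ = β in m⁻¹ × 1000):
n/n₀ = 1/3 ⇒ exp(−β·Z) = 1/3 ⇒ Z = ln(3) / β
Z = 1.0986 / 0.482 = 2.279 km

2280 m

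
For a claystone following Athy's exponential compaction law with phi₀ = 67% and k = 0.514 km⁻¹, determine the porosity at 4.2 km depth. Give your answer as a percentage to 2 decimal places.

7.74%

phi = phi₀·exp(−k·d) = 0.67 × exp(−0.514 × 4.2) = 0.67 × exp(−2.159)
  = 0.67 × 0.1155 = 0.0774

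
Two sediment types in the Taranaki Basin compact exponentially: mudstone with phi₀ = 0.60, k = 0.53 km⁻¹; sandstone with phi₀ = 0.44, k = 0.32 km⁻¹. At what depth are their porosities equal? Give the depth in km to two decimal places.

Set phi₀ₐ e^(−kₐd) = phi₀ᵦ e^(−kᵦd) ⇒ ln(phi₀ₐ/phi₀ᵦ) = (kₐ − kᵦ)·d
d = ln(0.6/0.44) / (0.53 − 0.32) = 0.3102 / 0.21 = 1.477 km

1.48 km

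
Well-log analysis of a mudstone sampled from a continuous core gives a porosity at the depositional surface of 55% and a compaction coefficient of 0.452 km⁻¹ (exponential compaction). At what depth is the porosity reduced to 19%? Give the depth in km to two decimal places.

Invert Athy's law: Z = ln(phi₀/phi) / β
Z = ln(0.55/0.19) / 0.452 = ln(2.895) / 0.452 = 1.0629 / 0.452 = 2.352 km

2.35 km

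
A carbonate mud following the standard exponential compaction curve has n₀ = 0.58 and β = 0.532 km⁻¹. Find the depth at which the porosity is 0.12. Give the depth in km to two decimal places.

Invert Athy's law: d = ln(n₀/n) / β
d = ln(0.58/0.12) / 0.532 = ln(4.833) / 0.532 = 1.5755 / 0.532 = 2.962 km

2.96 km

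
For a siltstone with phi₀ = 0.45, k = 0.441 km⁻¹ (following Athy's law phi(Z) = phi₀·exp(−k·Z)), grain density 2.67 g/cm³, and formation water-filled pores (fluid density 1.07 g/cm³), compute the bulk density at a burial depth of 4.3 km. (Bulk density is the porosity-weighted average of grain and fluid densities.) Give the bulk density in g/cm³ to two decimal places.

Porosity at depth: phi = 0.45·exp(−0.441×4.3) = 0.45×0.1501 = 0.0676
Bulk density: ρ_b = (1−phi)ρ_g + phi·ρ_f = 0.9324×2.67 + 0.0676×1.07
       = 2.490 + 0.072 = 2.562 g/cm³

2.56 g/cm³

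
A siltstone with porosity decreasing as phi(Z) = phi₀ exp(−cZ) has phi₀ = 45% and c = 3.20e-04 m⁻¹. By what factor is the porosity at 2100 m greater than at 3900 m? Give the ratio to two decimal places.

1.78

Working in km (1 km = 1000 m; c in km⁻¹ = c in m⁻¹ × 1000):
phi(Z₁)/phi(Z₂) = e^(−c·Z₁)/e^(−c·Z₂) = e^{c(Z₂−Z₁)}
= exp(0.32 × 1.8) = exp(0.576) = 1.7789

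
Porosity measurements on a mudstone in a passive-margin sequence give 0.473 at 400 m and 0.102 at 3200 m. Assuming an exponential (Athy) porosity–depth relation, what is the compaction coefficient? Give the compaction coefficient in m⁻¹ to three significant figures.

Working in km (1 km = 1000 m; c in km⁻¹ = c in m⁻¹ × 1000):
Athy: n(Z) = n₀ e^(−cZ) ⇒ n₁/n₂ = e^{c(Z₂−Z₁)} ⇒ c = ln(n₁/n₂)/(Z₂−Z₁)
c = ln(0.473/0.102) / (3.2 − 0.4) = ln(4.637) / 2.8 = 1.5341 / 2.8 = 0.5479 km⁻¹

0.000548 m⁻¹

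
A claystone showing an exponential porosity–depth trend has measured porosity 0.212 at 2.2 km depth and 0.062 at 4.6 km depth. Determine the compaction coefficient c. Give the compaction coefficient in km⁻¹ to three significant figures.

0.512 km⁻¹

Athy: n(Z) = n₀ e^(−cZ) ⇒ n₁/n₂ = e^{c(Z₂−Z₁)} ⇒ c = ln(n₁/n₂)/(Z₂−Z₁)
c = ln(0.212/0.062) / (4.6 − 2.2) = ln(3.419) / 2.4 = 1.2295 / 2.4 = 0.5123 km⁻¹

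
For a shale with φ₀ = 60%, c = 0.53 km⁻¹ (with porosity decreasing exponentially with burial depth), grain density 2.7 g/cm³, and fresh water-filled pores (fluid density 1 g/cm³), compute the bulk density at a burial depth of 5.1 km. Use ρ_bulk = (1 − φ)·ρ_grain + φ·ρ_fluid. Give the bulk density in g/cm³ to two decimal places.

2.63 g/cm³

Porosity at depth: φ = 0.6·exp(−0.53×5.1) = 0.6×0.0670 = 0.0402
Bulk density: ρ_b = (1−φ)ρ_g + φ·ρ_f = 0.9598×2.7 + 0.0402×1
       = 2.591 + 0.040 = 2.632 g/cm³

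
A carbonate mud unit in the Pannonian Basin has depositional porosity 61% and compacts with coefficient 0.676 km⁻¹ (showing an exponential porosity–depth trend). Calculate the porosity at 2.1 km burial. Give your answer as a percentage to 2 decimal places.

n = n₀·exp(−k·Z) = 0.61 × exp(−0.676 × 2.1) = 0.61 × exp(−1.42)
  = 0.61 × 0.2418 = 0.1475

14.75%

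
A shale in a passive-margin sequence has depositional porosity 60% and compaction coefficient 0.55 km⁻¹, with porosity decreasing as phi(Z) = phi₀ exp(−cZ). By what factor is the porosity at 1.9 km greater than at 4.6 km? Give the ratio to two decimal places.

4.41

phi(Z₁)/phi(Z₂) = e^(−c·Z₁)/e^(−c·Z₂) = e^{c(Z₂−Z₁)}
= exp(0.55 × 2.7) = exp(1.485) = 4.4150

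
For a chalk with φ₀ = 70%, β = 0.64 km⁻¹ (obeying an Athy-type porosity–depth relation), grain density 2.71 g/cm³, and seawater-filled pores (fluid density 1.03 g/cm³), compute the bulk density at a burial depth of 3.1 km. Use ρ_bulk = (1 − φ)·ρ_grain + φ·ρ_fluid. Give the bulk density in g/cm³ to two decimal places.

Porosity at depth: φ = 0.7·exp(−0.64×3.1) = 0.7×0.1375 = 0.0963
Bulk density: ρ_b = (1−φ)ρ_g + φ·ρ_f = 0.9037×2.71 + 0.0963×1.03
       = 2.449 + 0.099 = 2.548 g/cm³

2.55 g/cm³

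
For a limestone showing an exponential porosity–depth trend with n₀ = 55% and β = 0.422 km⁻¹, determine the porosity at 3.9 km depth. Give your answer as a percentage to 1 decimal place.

n = n₀·exp(−β·d) = 0.55 × exp(−0.422 × 3.9) = 0.55 × exp(−1.646)
  = 0.55 × 0.1929 = 0.1061

10.6%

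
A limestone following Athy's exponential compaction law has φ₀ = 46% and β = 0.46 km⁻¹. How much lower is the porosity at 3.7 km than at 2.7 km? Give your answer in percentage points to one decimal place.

4.9 percentage points

φ(2.7) = 0.46·e^(−0.46×2.7) = 0.1329
φ(3.7) = 0.46·e^(−0.46×3.7) = 0.0839
Δφ = 0.1329 − 0.0839 = 0.0490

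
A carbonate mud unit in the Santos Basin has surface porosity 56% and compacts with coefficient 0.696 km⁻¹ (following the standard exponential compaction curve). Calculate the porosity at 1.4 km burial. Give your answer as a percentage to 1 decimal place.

21.1%

n = n₀·exp(−k·d) = 0.56 × exp(−0.696 × 1.4) = 0.56 × exp(−0.9744)
  = 0.56 × 0.3774 = 0.2114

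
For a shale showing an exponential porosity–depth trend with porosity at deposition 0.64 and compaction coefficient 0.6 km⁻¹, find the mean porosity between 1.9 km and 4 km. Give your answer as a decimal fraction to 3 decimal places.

0.116

⟨phi⟩ = (1/(Z₂−Z₁)) ∫ phi₀ e^(−kZ) dZ = phi₀·(e^(−k·Z₁) − e^(−k·Z₂)) / (k·(Z₂−Z₁))
e^(−0.6×1.9) = 0.3198; e^(−0.6×4) = 0.0907
⟨phi⟩ = 0.64 × (0.3198 − 0.0907) / (0.6 × 2.1) = 0.64 × 0.1818 = 0.1164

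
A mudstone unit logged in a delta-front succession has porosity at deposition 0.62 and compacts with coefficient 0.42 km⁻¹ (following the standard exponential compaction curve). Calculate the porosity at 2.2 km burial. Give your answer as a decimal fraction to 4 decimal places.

φ = φ₀·exp(−k·Z) = 0.62 × exp(−0.42 × 2.2) = 0.62 × exp(−0.924)
  = 0.62 × 0.3969 = 0.2461

0.2461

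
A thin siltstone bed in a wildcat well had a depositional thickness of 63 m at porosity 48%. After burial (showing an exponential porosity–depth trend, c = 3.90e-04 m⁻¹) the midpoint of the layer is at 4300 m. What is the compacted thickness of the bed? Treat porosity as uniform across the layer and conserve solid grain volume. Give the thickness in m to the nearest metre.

36 m

Working in km (1 km = 1000 m; c in km⁻¹ = c in m⁻¹ × 1000):
Porosity at 4.3 km: phi = 0.48·exp(−0.39×4.3) = 0.0897
Solid-volume conservation: h(1−phi) = h₀(1−phi₀) ⇒ h = h₀·(1−phi₀)/(1−phi)
h = 0.063 × (1 − 0.48)/(1 − 0.0897) = 0.063 × 0.5713 = 0.0360 km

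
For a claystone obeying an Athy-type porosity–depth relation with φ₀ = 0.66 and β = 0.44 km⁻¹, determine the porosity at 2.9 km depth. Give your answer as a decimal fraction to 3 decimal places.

0.184

φ = φ₀·exp(−β·d) = 0.66 × exp(−0.44 × 2.9) = 0.66 × exp(−1.276)
  = 0.66 × 0.2792 = 0.1842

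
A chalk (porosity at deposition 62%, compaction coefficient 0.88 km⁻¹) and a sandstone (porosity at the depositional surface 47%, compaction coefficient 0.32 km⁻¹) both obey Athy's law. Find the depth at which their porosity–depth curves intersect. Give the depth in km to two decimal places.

Set φ₀ₐ e^(−cₐd) = φ₀ᵦ e^(−cᵦd) ⇒ ln(φ₀ₐ/φ₀ᵦ) = (cₐ − cᵦ)·d
d = ln(0.62/0.47) / (0.88 − 0.32) = 0.2770 / 0.56 = 0.495 km

0.49 km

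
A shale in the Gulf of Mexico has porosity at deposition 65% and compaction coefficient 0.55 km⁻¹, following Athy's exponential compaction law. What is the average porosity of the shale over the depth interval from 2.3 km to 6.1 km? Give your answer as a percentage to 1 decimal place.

⟨n⟩ = (1/(z₂−z₁)) ∫ n₀ e^(−cz) dz = n₀·(e^(−c·z₁) − e^(−c·z₂)) / (c·(z₂−z₁))
e^(−0.55×2.3) = 0.2822; e^(−0.55×6.1) = 0.0349
⟨n⟩ = 0.65 × (0.2822 − 0.0349) / (0.55 × 3.8) = 0.65 × 0.1183 = 0.0769

7.7%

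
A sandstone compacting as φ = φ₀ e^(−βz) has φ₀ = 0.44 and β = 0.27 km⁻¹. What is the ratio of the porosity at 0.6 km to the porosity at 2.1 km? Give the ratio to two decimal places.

1.50

φ(z₁)/φ(z₂) = e^(−β·z₁)/e^(−β·z₂) = e^{β(z₂−z₁)}
= exp(0.27 × 1.5) = exp(0.405) = 1.4993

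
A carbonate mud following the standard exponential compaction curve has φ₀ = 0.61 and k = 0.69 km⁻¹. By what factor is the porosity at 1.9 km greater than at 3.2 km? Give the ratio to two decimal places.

φ(Z₁)/φ(Z₂) = e^(−k·Z₁)/e^(−k·Z₂) = e^{k(Z₂−Z₁)}
= exp(0.69 × 1.3) = exp(0.897) = 2.4522

2.45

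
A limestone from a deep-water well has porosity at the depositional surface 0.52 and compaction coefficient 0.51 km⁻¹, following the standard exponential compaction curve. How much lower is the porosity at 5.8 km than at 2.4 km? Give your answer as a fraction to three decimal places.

0.126

n(2.4) = 0.52·e^(−0.51×2.4) = 0.1529
n(5.8) = 0.52·e^(−0.51×5.8) = 0.0270
Δn = 0.1529 − 0.0270 = 0.1259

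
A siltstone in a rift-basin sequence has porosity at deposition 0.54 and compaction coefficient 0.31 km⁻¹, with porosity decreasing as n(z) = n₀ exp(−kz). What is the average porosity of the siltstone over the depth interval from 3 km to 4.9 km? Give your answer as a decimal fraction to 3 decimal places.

0.161

⟨n⟩ = (1/(z₂−z₁)) ∫ n₀ e^(−kz) dz = n₀·(e^(−k·z₁) − e^(−k·z₂)) / (k·(z₂−z₁))
e^(−0.31×3) = 0.3946; e^(−0.31×4.9) = 0.2189
⟨n⟩ = 0.54 × (0.3946 − 0.2189) / (0.31 × 1.9) = 0.54 × 0.2982 = 0.1610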